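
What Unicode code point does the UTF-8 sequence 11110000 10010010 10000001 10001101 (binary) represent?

Leading byte 0xF0 = 11110000 matches 11110xxx → 4-byte sequence.
Byte 1: 0xF0 = 11110000, payload 000 (3 bits).
Byte 2: 0x92 = 10010010 (10xxxxxx ✓), payload 010010.
Byte 3: 0x81 = 10000001 (10xxxxxx ✓), payload 000001.
Byte 4: 0x8D = 10001101 (10xxxxxx ✓), payload 001101.
Concatenate: 000010010000001001101 = 0x1204D (21 bits → U+1204D).

U+1204D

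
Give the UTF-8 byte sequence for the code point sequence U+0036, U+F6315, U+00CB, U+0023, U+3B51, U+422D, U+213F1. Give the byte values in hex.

U+0036: 1-byte form → 36.
U+F6315: 4-byte form → F3 B6 8C 95.
U+00CB: 2-byte form → C3 8B.
U+0023: 1-byte form → 23.
U+3B51: 3-byte form → E3 AD 91.
U+422D: 3-byte form → E4 88 AD.
U+213F1: 4-byte form → F0 A1 8F B1.
Concatenated (18 bytes): 36 F3 B6 8C 95 C3 8B 23 E3 AD 91 E4 88 AD F0 A1 8F B1.

36 F3 B6 8C 95 C3 8B 23 E3 AD 91 E4 88 AD F0 A1 8F B1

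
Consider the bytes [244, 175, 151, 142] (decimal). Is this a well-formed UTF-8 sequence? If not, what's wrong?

Leading byte 0xF4 = 11110100 → 4-byte form.
Payload = 0x12F5CE, which exceeds U+10FFFF, the maximum Unicode code point. (Leading bytes F5–FF, or F4 followed by ≥ 0x90, are invalid.)

invalid (encodes a value above U+10FFFF)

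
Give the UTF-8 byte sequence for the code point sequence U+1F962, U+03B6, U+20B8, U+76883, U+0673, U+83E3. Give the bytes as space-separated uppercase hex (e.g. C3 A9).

U+1F962: 4-byte form → F0 9F A5 A2.
U+03B6: 2-byte form → CE B6.
U+20B8: 3-byte form → E2 82 B8.
U+76883: 4-byte form → F1 B6 A2 83.
U+0673: 2-byte form → D9 B3.
U+83E3: 3-byte form → E8 8F A3.
Concatenated (18 bytes): F0 9F A5 A2 CE B6 E2 82 B8 F1 B6 A2 83 D9 B3 E8 8F A3.

F0 9F A5 A2 CE B6 E2 82 B8 F1 B6 A2 83 D9 B3 E8 8F A3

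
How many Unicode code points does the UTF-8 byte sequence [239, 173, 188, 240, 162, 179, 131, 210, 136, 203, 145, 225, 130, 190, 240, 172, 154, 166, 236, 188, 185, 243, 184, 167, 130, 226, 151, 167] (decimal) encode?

Byte at offset 0: 0xEF = 11101111 → 3-byte char (#1). Advance 3.
Byte at offset 3: 0xF0 = 11110000 → 4-byte char (#2). Advance 4.
Byte at offset 7: 0xD2 = 11010010 → 2-byte char (#3). Advance 2.
Byte at offset 9: 0xCB = 11001011 → 2-byte char (#4). Advance 2.
Byte at offset 11: 0xE1 = 11100001 → 3-byte char (#5). Advance 3.
Byte at offset 14: 0xF0 = 11110000 → 4-byte char (#6). Advance 4.
Byte at offset 18: 0xEC = 11101100 → 3-byte char (#7). Advance 3.
Byte at offset 21: 0xF3 = 11110011 → 4-byte char (#8). Advance 4.
Byte at offset 25: 0xE2 = 11100010 → 3-byte char (#9). Advance 3.
Reached end at offset 28 after 9 code points.

9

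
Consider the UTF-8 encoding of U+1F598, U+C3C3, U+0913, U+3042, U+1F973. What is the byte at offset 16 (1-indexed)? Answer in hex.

0xA5

1-indexed offset 16 is 0-indexed offset 15.
U+1F598 → 4-byte form F0 9F 96 98 at offsets 0–3.
U+C3C3 → 3-byte form EC 8F 83 at offsets 4–6.
U+0913 → 3-byte form E0 A4 93 at offsets 7–9.
U+3042 → 3-byte form E3 81 82 at offsets 10–12.
U+1F973 → 4-byte form F0 9F A5 B3 at offsets 13–16.
Offset 15 falls in char 5's range; it's byte 3 of F0 9F A5 B3 = 0xA5.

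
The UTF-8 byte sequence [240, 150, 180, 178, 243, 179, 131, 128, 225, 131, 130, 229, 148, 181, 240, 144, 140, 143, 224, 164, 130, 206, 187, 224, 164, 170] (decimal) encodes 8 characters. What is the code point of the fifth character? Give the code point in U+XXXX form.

U+1030F

Offset 0: leading byte 0xF0 = 11110000 → 4-byte char #1 = F0 96 B4 B2.
Offset 4: leading byte 0xF3 = 11110011 → 4-byte char #2 = F3 B3 83 80.
Offset 8: leading byte 0xE1 = 11100001 → 3-byte char #3 = E1 83 82.
Offset 11: leading byte 0xE5 = 11100101 → 3-byte char #4 = E5 94 B5.
Offset 14: leading byte 0xF0 = 11110000 → 4-byte char #5 = F0 90 8C 8F.
Leading byte 0xF0 = 11110000 matches 11110xxx → 4-byte sequence.
Byte 1: 0xF0 = 11110000, payload 000 (3 bits).
Byte 2: 0x90 = 10010000 (10xxxxxx ✓), payload 010000.
Byte 3: 0x8C = 10001100 (10xxxxxx ✓), payload 001100.
Byte 4: 0x8F = 10001111 (10xxxxxx ✓), payload 001111.
Concatenate: 000010000001100001111 = 0x1030F (21 bits → U+1030F).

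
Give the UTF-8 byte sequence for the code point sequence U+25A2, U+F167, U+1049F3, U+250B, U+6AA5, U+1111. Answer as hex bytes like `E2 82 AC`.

U+25A2: 3-byte form → E2 96 A2.
U+F167: 3-byte form → EF 85 A7.
U+1049F3: 4-byte form → F4 84 A7 B3.
U+250B: 3-byte form → E2 94 8B.
U+6AA5: 3-byte form → E6 AA A5.
U+1111: 3-byte form → E1 84 91.
Concatenated (19 bytes): E2 96 A2 EF 85 A7 F4 84 A7 B3 E2 94 8B E6 AA A5 E1 84 91.

E2 96 A2 EF 85 A7 F4 84 A7 B3 E2 94 8B E6 AA A5 E1 84 91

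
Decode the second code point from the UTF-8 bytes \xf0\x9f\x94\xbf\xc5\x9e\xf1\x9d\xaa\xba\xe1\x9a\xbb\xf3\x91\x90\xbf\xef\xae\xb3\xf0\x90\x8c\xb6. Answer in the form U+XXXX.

Offset 0: leading byte 0xF0 = 11110000 → 4-byte char #1 = F0 9F 94 BF.
Offset 4: leading byte 0xC5 = 11000101 → 2-byte char #2 = C5 9E.
Leading byte 0xC5 = 11000101 matches 110xxxxx → 2-byte sequence.
Byte 1: 0xC5 = 11000101, payload 00101 (5 bits).
Byte 2: 0x9E = 10011110 (10xxxxxx ✓), payload 011110.
Concatenate: 00101011110 = 0x15E (11 bits → U+015E).

U+015E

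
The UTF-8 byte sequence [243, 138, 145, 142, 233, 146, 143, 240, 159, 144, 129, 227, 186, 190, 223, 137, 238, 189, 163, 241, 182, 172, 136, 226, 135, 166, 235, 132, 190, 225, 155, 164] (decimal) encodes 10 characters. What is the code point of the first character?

Offset 0: leading byte 0xF3 = 11110011 → 4-byte char #1 = F3 8A 91 8E.
Leading byte 0xF3 = 11110011 matches 11110xxx → 4-byte sequence.
Byte 1: 0xF3 = 11110011, payload 011 (3 bits).
Byte 2: 0x8A = 10001010 (10xxxxxx ✓), payload 001010.
Byte 3: 0x91 = 10010001 (10xxxxxx ✓), payload 010001.
Byte 4: 0x8E = 10001110 (10xxxxxx ✓), payload 001110.
Concatenate: 011001010010001001110 = 0xCA44E (21 bits → U+CA44E).

U+CA44E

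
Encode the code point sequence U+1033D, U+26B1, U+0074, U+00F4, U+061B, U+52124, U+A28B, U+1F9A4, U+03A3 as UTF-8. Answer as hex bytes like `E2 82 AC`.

F0 90 8C BD E2 9A B1 74 C3 B4 D8 9B F1 92 84 A4 EA 8A 8B F0 9F A6 A4 CE A3

U+1033D: 4-byte form → F0 90 8C BD.
U+26B1: 3-byte form → E2 9A B1.
U+0074: 1-byte form → 74.
U+00F4: 2-byte form → C3 B4.
U+061B: 2-byte form → D8 9B.
U+52124: 4-byte form → F1 92 84 A4.
U+A28B: 3-byte form → EA 8A 8B.
U+1F9A4: 4-byte form → F0 9F A6 A4.
U+03A3: 2-byte form → CE A3.
Concatenated (25 bytes): F0 90 8C BD E2 9A B1 74 C3 B4 D8 9B F1 92 84 A4 EA 8A 8B F0 9F A6 A4 CE A3.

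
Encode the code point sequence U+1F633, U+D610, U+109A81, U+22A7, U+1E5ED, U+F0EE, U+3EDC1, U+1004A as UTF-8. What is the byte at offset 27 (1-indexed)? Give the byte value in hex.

0x90

1-indexed offset 27 is 0-indexed offset 26.
U+1F633 → 4-byte form F0 9F 98 B3 at offsets 0–3.
U+D610 → 3-byte form ED 98 90 at offsets 4–6.
U+109A81 → 4-byte form F4 89 AA 81 at offsets 7–10.
U+22A7 → 3-byte form E2 8A A7 at offsets 11–13.
U+1E5ED → 4-byte form F0 9E 97 AD at offsets 14–17.
U+F0EE → 3-byte form EF 83 AE at offsets 18–20.
U+3EDC1 → 4-byte form F0 BE B7 81 at offsets 21–24.
U+1004A → 4-byte form F0 90 81 8A at offsets 25–28.
Offset 26 falls in char 8's range; it's byte 2 of F0 90 81 8A = 0x90.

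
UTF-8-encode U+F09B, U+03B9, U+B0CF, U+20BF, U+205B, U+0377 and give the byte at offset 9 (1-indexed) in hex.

1-indexed offset 9 is 0-indexed offset 8.
U+F09B → 3-byte form EF 82 9B at offsets 0–2.
U+03B9 → 2-byte form CE B9 at offsets 3–4.
U+B0CF → 3-byte form EB 83 8F at offsets 5–7.
U+20BF → 3-byte form E2 82 BF at offsets 8–10.
Offset 8 falls in char 4's range; it's byte 1 of E2 82 BF = 0xE2.

0xE2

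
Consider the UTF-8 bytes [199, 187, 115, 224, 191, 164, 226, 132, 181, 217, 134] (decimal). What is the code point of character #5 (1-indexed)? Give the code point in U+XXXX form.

U+0646

Offset 0: leading byte 0xC7 = 11000111 → 2-byte char #1 = C7 BB.
Offset 2: leading byte 0x73 = 01110011 → 1-byte char #2 = 73.
Offset 3: leading byte 0xE0 = 11100000 → 3-byte char #3 = E0 BF A4.
Offset 6: leading byte 0xE2 = 11100010 → 3-byte char #4 = E2 84 B5.
Offset 9: leading byte 0xD9 = 11011001 → 2-byte char #5 = D9 86.
Leading byte 0xD9 = 11011001 matches 110xxxxx → 2-byte sequence.
Byte 1: 0xD9 = 11011001, payload 11001 (5 bits).
Byte 2: 0x86 = 10000110 (10xxxxxx ✓), payload 000110.
Concatenate: 11001000110 = 0x646 (11 bits → U+0646).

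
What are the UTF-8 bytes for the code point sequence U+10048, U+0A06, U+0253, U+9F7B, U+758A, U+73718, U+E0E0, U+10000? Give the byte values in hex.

U+10048: 4-byte form → F0 90 81 88.
U+0A06: 3-byte form → E0 A8 86.
U+0253: 2-byte form → C9 93.
U+9F7B: 3-byte form → E9 BD BB.
U+758A: 3-byte form → E7 96 8A.
U+73718: 4-byte form → F1 B3 9C 98.
U+E0E0: 3-byte form → EE 83 A0.
U+10000: 4-byte form → F0 90 80 80.
Concatenated (26 bytes): F0 90 81 88 E0 A8 86 C9 93 E9 BD BB E7 96 8A F1 B3 9C 98 EE 83 A0 F0 90 80 80.

F0 90 81 88 E0 A8 86 C9 93 E9 BD BB E7 96 8A F1 B3 9C 98 EE 83 A0 F0 90 80 80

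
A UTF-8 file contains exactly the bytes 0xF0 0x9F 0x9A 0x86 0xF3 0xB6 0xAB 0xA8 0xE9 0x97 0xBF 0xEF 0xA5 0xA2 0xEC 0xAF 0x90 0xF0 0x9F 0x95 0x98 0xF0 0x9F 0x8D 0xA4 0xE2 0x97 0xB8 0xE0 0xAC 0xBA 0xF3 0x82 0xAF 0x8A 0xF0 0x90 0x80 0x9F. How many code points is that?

Byte at offset 0: 0xF0 = 11110000 → 4-byte char (#1). Advance 4.
Byte at offset 4: 0xF3 = 11110011 → 4-byte char (#2). Advance 4.
Byte at offset 8: 0xE9 = 11101001 → 3-byte char (#3). Advance 3.
Byte at offset 11: 0xEF = 11101111 → 3-byte char (#4). Advance 3.
Byte at offset 14: 0xEC = 11101100 → 3-byte char (#5). Advance 3.
Byte at offset 17: 0xF0 = 11110000 → 4-byte char (#6). Advance 4.
Byte at offset 21: 0xF0 = 11110000 → 4-byte char (#7). Advance 4.
Byte at offset 25: 0xE2 = 11100010 → 3-byte char (#8). Advance 3.
Byte at offset 28: 0xE0 = 11100000 → 3-byte char (#9). Advance 3.
Byte at offset 31: 0xF3 = 11110011 → 4-byte char (#10). Advance 4.
Byte at offset 35: 0xF0 = 11110000 → 4-byte char (#11). Advance 4.
Reached end at offset 39 after 11 code points.

11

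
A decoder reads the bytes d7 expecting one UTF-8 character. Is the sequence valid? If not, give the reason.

Leading byte 0xD7 = 11010111 → 2-byte form, but only 1 byte is present.

invalid (sequence truncated)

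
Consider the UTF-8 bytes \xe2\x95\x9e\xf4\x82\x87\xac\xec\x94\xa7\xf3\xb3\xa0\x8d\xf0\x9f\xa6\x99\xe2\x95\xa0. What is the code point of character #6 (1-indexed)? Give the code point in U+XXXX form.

U+2560

Offset 0: leading byte 0xE2 = 11100010 → 3-byte char #1 = E2 95 9E.
Offset 3: leading byte 0xF4 = 11110100 → 4-byte char #2 = F4 82 87 AC.
Offset 7: leading byte 0xEC = 11101100 → 3-byte char #3 = EC 94 A7.
Offset 10: leading byte 0xF3 = 11110011 → 4-byte char #4 = F3 B3 A0 8D.
Offset 14: leading byte 0xF0 = 11110000 → 4-byte char #5 = F0 9F A6 99.
Offset 18: leading byte 0xE2 = 11100010 → 3-byte char #6 = E2 95 A0.
Leading byte 0xE2 = 11100010 matches 1110xxxx → 3-byte sequence.
Byte 1: 0xE2 = 11100010, payload 0010 (4 bits).
Byte 2: 0x95 = 10010101 (10xxxxxx ✓), payload 010101.
Byte 3: 0xA0 = 10100000 (10xxxxxx ✓), payload 100000.
Concatenate: 0010010101100000 = 0x2560 (16 bits → U+2560).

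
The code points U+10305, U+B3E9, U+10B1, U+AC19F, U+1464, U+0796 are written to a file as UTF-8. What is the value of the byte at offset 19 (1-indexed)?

0x96

1-indexed offset 19 is 0-indexed offset 18.
U+10305 → 4-byte form F0 90 8C 85 at offsets 0–3.
U+B3E9 → 3-byte form EB 8F A9 at offsets 4–6.
U+10B1 → 3-byte form E1 82 B1 at offsets 7–9.
U+AC19F → 4-byte form F2 AC 86 9F at offsets 10–13.
U+1464 → 3-byte form E1 91 A4 at offsets 14–16.
U+0796 → 2-byte form DE 96 at offsets 17–18.
Offset 18 falls in char 6's range; it's byte 2 of DE 96 = 0x96.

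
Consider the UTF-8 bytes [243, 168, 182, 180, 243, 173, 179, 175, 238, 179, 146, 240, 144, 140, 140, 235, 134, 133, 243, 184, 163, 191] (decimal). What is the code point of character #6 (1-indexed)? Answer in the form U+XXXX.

Offset 0: leading byte 0xF3 = 11110011 → 4-byte char #1 = F3 A8 B6 B4.
Offset 4: leading byte 0xF3 = 11110011 → 4-byte char #2 = F3 AD B3 AF.
Offset 8: leading byte 0xEE = 11101110 → 3-byte char #3 = EE B3 92.
Offset 11: leading byte 0xF0 = 11110000 → 4-byte char #4 = F0 90 8C 8C.
Offset 15: leading byte 0xEB = 11101011 → 3-byte char #5 = EB 86 85.
Offset 18: leading byte 0xF3 = 11110011 → 4-byte char #6 = F3 B8 A3 BF.
Leading byte 0xF3 = 11110011 matches 11110xxx → 4-byte sequence.
Byte 1: 0xF3 = 11110011, payload 011 (3 bits).
Byte 2: 0xB8 = 10111000 (10xxxxxx ✓), payload 111000.
Byte 3: 0xA3 = 10100011 (10xxxxxx ✓), payload 100011.
Byte 4: 0xBF = 10111111 (10xxxxxx ✓), payload 111111.
Concatenate: 011111000100011111111 = 0xF88FF (21 bits → U+F88FF).

U+F88FF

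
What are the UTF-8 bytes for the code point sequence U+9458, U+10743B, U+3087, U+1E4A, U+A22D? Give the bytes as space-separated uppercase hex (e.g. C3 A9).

U+9458: 3-byte form → E9 91 98.
U+10743B: 4-byte form → F4 87 90 BB.
U+3087: 3-byte form → E3 82 87.
U+1E4A: 3-byte form → E1 B9 8A.
U+A22D: 3-byte form → EA 88 AD.
Concatenated (16 bytes): E9 91 98 F4 87 90 BB E3 82 87 E1 B9 8A EA 88 AD.

E9 91 98 F4 87 90 BB E3 82 87 E1 B9 8A EA 88 AD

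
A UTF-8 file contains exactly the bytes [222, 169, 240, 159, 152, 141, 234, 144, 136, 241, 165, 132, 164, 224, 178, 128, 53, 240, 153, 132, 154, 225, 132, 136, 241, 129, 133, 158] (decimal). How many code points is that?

9

Byte at offset 0: 0xDE = 11011110 → 2-byte char (#1). Advance 2.
Byte at offset 2: 0xF0 = 11110000 → 4-byte char (#2). Advance 4.
Byte at offset 6: 0xEA = 11101010 → 3-byte char (#3). Advance 3.
Byte at offset 9: 0xF1 = 11110001 → 4-byte char (#4). Advance 4.
Byte at offset 13: 0xE0 = 11100000 → 3-byte char (#5). Advance 3.
Byte at offset 16: 0x35 = 00110101 → 1-byte char (#6). Advance 1.
Byte at offset 17: 0xF0 = 11110000 → 4-byte char (#7). Advance 4.
Byte at offset 21: 0xE1 = 11100001 → 3-byte char (#8). Advance 3.
Byte at offset 24: 0xF1 = 11110001 → 4-byte char (#9). Advance 4.
Reached end at offset 28 after 9 code points.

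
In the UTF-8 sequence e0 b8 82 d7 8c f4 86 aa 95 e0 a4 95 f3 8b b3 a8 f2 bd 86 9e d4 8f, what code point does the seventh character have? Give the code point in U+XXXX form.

Offset 0: leading byte 0xE0 = 11100000 → 3-byte char #1 = E0 B8 82.
Offset 3: leading byte 0xD7 = 11010111 → 2-byte char #2 = D7 8C.
Offset 5: leading byte 0xF4 = 11110100 → 4-byte char #3 = F4 86 AA 95.
Offset 9: leading byte 0xE0 = 11100000 → 3-byte char #4 = E0 A4 95.
Offset 12: leading byte 0xF3 = 11110011 → 4-byte char #5 = F3 8B B3 A8.
Offset 16: leading byte 0xF2 = 11110010 → 4-byte char #6 = F2 BD 86 9E.
Offset 20: leading byte 0xD4 = 11010100 → 2-byte char #7 = D4 8F.
Leading byte 0xD4 = 11010100 matches 110xxxxx → 2-byte sequence.
Byte 1: 0xD4 = 11010100, payload 10100 (5 bits).
Byte 2: 0x8F = 10001111 (10xxxxxx ✓), payload 001111.
Concatenate: 10100001111 = 0x50F (11 bits → U+050F).

U+050F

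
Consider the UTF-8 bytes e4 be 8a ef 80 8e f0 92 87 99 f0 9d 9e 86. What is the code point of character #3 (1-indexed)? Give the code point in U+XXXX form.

Offset 0: leading byte 0xE4 = 11100100 → 3-byte char #1 = E4 BE 8A.
Offset 3: leading byte 0xEF = 11101111 → 3-byte char #2 = EF 80 8E.
Offset 6: leading byte 0xF0 = 11110000 → 4-byte char #3 = F0 92 87 99.
Leading byte 0xF0 = 11110000 matches 11110xxx → 4-byte sequence.
Byte 1: 0xF0 = 11110000, payload 000 (3 bits).
Byte 2: 0x92 = 10010010 (10xxxxxx ✓), payload 010010.
Byte 3: 0x87 = 10000111 (10xxxxxx ✓), payload 000111.
Byte 4: 0x99 = 10011001 (10xxxxxx ✓), payload 011001.
Concatenate: 000010010000111011001 = 0x121D9 (21 bits → U+121D9).

U+121D9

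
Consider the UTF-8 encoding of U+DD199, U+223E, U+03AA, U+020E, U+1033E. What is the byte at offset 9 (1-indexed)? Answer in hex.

1-indexed offset 9 is 0-indexed offset 8.
U+DD199 → 4-byte form F3 9D 86 99 at offsets 0–3.
U+223E → 3-byte form E2 88 BE at offsets 4–6.
U+03AA → 2-byte form CE AA at offsets 7–8.
Offset 8 falls in char 3's range; it's byte 2 of CE AA = 0xAA.

0xAA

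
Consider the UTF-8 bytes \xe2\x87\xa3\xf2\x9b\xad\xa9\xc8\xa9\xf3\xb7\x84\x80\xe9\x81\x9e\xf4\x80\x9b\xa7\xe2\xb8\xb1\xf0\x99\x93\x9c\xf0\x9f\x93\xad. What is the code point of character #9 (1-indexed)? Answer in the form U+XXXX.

Offset 0: leading byte 0xE2 = 11100010 → 3-byte char #1 = E2 87 A3.
Offset 3: leading byte 0xF2 = 11110010 → 4-byte char #2 = F2 9B AD A9.
Offset 7: leading byte 0xC8 = 11001000 → 2-byte char #3 = C8 A9.
Offset 9: leading byte 0xF3 = 11110011 → 4-byte char #4 = F3 B7 84 80.
Offset 13: leading byte 0xE9 = 11101001 → 3-byte char #5 = E9 81 9E.
Offset 16: leading byte 0xF4 = 11110100 → 4-byte char #6 = F4 80 9B A7.
Offset 20: leading byte 0xE2 = 11100010 → 3-byte char #7 = E2 B8 B1.
Offset 23: leading byte 0xF0 = 11110000 → 4-byte char #8 = F0 99 93 9C.
Offset 27: leading byte 0xF0 = 11110000 → 4-byte char #9 = F0 9F 93 AD.
Leading byte 0xF0 = 11110000 matches 11110xxx → 4-byte sequence.
Byte 1: 0xF0 = 11110000, payload 000 (3 bits).
Byte 2: 0x9F = 10011111 (10xxxxxx ✓), payload 011111.
Byte 3: 0x93 = 10010011 (10xxxxxx ✓), payload 010011.
Byte 4: 0xAD = 10101101 (10xxxxxx ✓), payload 101101.
Concatenate: 000011111010011101101 = 0x1F4ED (21 bits → U+1F4ED).

U+1F4ED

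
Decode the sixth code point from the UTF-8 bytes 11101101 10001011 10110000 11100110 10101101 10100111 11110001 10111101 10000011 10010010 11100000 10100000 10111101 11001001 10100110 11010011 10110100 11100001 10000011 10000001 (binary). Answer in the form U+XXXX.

Offset 0: leading byte 0xED = 11101101 → 3-byte char #1 = ED 8B B0.
Offset 3: leading byte 0xE6 = 11100110 → 3-byte char #2 = E6 AD A7.
Offset 6: leading byte 0xF1 = 11110001 → 4-byte char #3 = F1 BD 83 92.
Offset 10: leading byte 0xE0 = 11100000 → 3-byte char #4 = E0 A0 BD.
Offset 13: leading byte 0xC9 = 11001001 → 2-byte char #5 = C9 A6.
Offset 15: leading byte 0xD3 = 11010011 → 2-byte char #6 = D3 B4.
Leading byte 0xD3 = 11010011 matches 110xxxxx → 2-byte sequence.
Byte 1: 0xD3 = 11010011, payload 10011 (5 bits).
Byte 2: 0xB4 = 10110100 (10xxxxxx ✓), payload 110100.
Concatenate: 10011110100 = 0x4F4 (11 bits → U+04F4).

U+04F4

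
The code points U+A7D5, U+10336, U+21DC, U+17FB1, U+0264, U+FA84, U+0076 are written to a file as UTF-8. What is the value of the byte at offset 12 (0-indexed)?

U+A7D5 → 3-byte form EA 9F 95 at offsets 0–2.
U+10336 → 4-byte form F0 90 8C B6 at offsets 3–6.
U+21DC → 3-byte form E2 87 9C at offsets 7–9.
U+17FB1 → 4-byte form F0 97 BE B1 at offsets 10–13.
Offset 12 falls in char 4's range; it's byte 3 of F0 97 BE B1 = 0xBE.

0xBE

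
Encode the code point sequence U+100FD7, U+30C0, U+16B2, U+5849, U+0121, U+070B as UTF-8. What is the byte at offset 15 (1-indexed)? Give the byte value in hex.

0xA1

1-indexed offset 15 is 0-indexed offset 14.
U+100FD7 → 4-byte form F4 80 BF 97 at offsets 0–3.
U+30C0 → 3-byte form E3 83 80 at offsets 4–6.
U+16B2 → 3-byte form E1 9A B2 at offsets 7–9.
U+5849 → 3-byte form E5 A1 89 at offsets 10–12.
U+0121 → 2-byte form C4 A1 at offsets 13–14.
Offset 14 falls in char 5's range; it's byte 2 of C4 A1 = 0xA1.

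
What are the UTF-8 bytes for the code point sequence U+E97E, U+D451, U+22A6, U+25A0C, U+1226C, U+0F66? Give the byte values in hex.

U+E97E: 3-byte form → EE A5 BE.
U+D451: 3-byte form → ED 91 91.
U+22A6: 3-byte form → E2 8A A6.
U+25A0C: 4-byte form → F0 A5 A8 8C.
U+1226C: 4-byte form → F0 92 89 AC.
U+0F66: 3-byte form → E0 BD A6.
Concatenated (20 bytes): EE A5 BE ED 91 91 E2 8A A6 F0 A5 A8 8C F0 92 89 AC E0 BD A6.

EE A5 BE ED 91 91 E2 8A A6 F0 A5 A8 8C F0 92 89 AC E0 BD A6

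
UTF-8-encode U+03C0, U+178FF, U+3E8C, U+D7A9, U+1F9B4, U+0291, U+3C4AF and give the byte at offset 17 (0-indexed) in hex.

0x91

U+03C0 → 2-byte form CF 80 at offsets 0–1.
U+178FF → 4-byte form F0 97 A3 BF at offsets 2–5.
U+3E8C → 3-byte form E3 BA 8C at offsets 6–8.
U+D7A9 → 3-byte form ED 9E A9 at offsets 9–11.
U+1F9B4 → 4-byte form F0 9F A6 B4 at offsets 12–15.
U+0291 → 2-byte form CA 91 at offsets 16–17.
Offset 17 falls in char 6's range; it's byte 2 of CA 91 = 0x91.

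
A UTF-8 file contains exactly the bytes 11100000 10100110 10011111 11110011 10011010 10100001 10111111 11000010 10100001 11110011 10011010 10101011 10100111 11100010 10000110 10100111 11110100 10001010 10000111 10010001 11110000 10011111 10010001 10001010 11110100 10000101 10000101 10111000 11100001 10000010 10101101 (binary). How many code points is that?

9

Byte at offset 0: 0xE0 = 11100000 → 3-byte char (#1). Advance 3.
Byte at offset 3: 0xF3 = 11110011 → 4-byte char (#2). Advance 4.
Byte at offset 7: 0xC2 = 11000010 → 2-byte char (#3). Advance 2.
Byte at offset 9: 0xF3 = 11110011 → 4-byte char (#4). Advance 4.
Byte at offset 13: 0xE2 = 11100010 → 3-byte char (#5). Advance 3.
Byte at offset 16: 0xF4 = 11110100 → 4-byte char (#6). Advance 4.
Byte at offset 20: 0xF0 = 11110000 → 4-byte char (#7). Advance 4.
Byte at offset 24: 0xF4 = 11110100 → 4-byte char (#8). Advance 4.
Byte at offset 28: 0xE1 = 11100001 → 3-byte char (#9). Advance 3.
Reached end at offset 31 after 9 code points.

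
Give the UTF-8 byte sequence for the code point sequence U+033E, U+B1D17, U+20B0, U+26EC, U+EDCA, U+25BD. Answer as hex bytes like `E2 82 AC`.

U+033E: 2-byte form → CC BE.
U+B1D17: 4-byte form → F2 B1 B4 97.
U+20B0: 3-byte form → E2 82 B0.
U+26EC: 3-byte form → E2 9B AC.
U+EDCA: 3-byte form → EE B7 8A.
U+25BD: 3-byte form → E2 96 BD.
Concatenated (18 bytes): CC BE F2 B1 B4 97 E2 82 B0 E2 9B AC EE B7 8A E2 96 BD.

CC BE F2 B1 B4 97 E2 82 B0 E2 9B AC EE B7 8A E2 96 BD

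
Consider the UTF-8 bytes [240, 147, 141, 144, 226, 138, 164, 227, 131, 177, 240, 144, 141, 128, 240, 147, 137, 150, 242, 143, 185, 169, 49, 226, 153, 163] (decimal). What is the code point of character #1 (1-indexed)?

U+13350

Offset 0: leading byte 0xF0 = 11110000 → 4-byte char #1 = F0 93 8D 90.
Leading byte 0xF0 = 11110000 matches 11110xxx → 4-byte sequence.
Byte 1: 0xF0 = 11110000, payload 000 (3 bits).
Byte 2: 0x93 = 10010011 (10xxxxxx ✓), payload 010011.
Byte 3: 0x8D = 10001101 (10xxxxxx ✓), payload 001101.
Byte 4: 0x90 = 10010000 (10xxxxxx ✓), payload 010000.
Concatenate: 000010011001101010000 = 0x13350 (21 bits → U+13350).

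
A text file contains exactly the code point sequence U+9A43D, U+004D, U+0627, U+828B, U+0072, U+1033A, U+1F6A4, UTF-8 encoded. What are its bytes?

U+9A43D: 4-byte form → F2 9A 90 BD.
U+004D: 1-byte form → 4D.
U+0627: 2-byte form → D8 A7.
U+828B: 3-byte form → E8 8A 8B.
U+0072: 1-byte form → 72.
U+1033A: 4-byte form → F0 90 8C BA.
U+1F6A4: 4-byte form → F0 9F 9A A4.
Concatenated (19 bytes): F2 9A 90 BD 4D D8 A7 E8 8A 8B 72 F0 90 8C BA F0 9F 9A A4.

F2 9A 90 BD 4D D8 A7 E8 8A 8B 72 F0 90 8C BA F0 9F 9A A4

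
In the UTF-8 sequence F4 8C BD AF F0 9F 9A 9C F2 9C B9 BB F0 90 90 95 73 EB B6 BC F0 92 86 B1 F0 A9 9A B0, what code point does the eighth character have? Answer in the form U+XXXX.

U+296B0

Offset 0: leading byte 0xF4 = 11110100 → 4-byte char #1 = F4 8C BD AF.
Offset 4: leading byte 0xF0 = 11110000 → 4-byte char #2 = F0 9F 9A 9C.
Offset 8: leading byte 0xF2 = 11110010 → 4-byte char #3 = F2 9C B9 BB.
Offset 12: leading byte 0xF0 = 11110000 → 4-byte char #4 = F0 90 90 95.
Offset 16: leading byte 0x73 = 01110011 → 1-byte char #5 = 73.
Offset 17: leading byte 0xEB = 11101011 → 3-byte char #6 = EB B6 BC.
Offset 20: leading byte 0xF0 = 11110000 → 4-byte char #7 = F0 92 86 B1.
Offset 24: leading byte 0xF0 = 11110000 → 4-byte char #8 = F0 A9 9A B0.
Leading byte 0xF0 = 11110000 matches 11110xxx → 4-byte sequence.
Byte 1: 0xF0 = 11110000, payload 000 (3 bits).
Byte 2: 0xA9 = 10101001 (10xxxxxx ✓), payload 101001.
Byte 3: 0x9A = 10011010 (10xxxxxx ✓), payload 011010.
Byte 4: 0xB0 = 10110000 (10xxxxxx ✓), payload 110000.
Concatenate: 000101001011010110000 = 0x296B0 (21 bits → U+296B0).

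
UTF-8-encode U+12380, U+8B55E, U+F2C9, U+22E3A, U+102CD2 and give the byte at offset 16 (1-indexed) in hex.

1-indexed offset 16 is 0-indexed offset 15.
U+12380 → 4-byte form F0 92 8E 80 at offsets 0–3.
U+8B55E → 4-byte form F2 8B 95 9E at offsets 4–7.
U+F2C9 → 3-byte form EF 8B 89 at offsets 8–10.
U+22E3A → 4-byte form F0 A2 B8 BA at offsets 11–14.
U+102CD2 → 4-byte form F4 82 B3 92 at offsets 15–18.
Offset 15 falls in char 5's range; it's byte 1 of F4 82 B3 92 = 0xF4.

0xF4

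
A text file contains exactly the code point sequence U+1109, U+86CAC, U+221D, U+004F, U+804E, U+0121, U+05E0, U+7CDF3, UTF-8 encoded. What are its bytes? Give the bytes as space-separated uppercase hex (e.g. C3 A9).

U+1109: 3-byte form → E1 84 89.
U+86CAC: 4-byte form → F2 86 B2 AC.
U+221D: 3-byte form → E2 88 9D.
U+004F: 1-byte form → 4F.
U+804E: 3-byte form → E8 81 8E.
U+0121: 2-byte form → C4 A1.
U+05E0: 2-byte form → D7 A0.
U+7CDF3: 4-byte form → F1 BC B7 B3.
Concatenated (22 bytes): E1 84 89 F2 86 B2 AC E2 88 9D 4F E8 81 8E C4 A1 D7 A0 F1 BC B7 B3.

E1 84 89 F2 86 B2 AC E2 88 9D 4F E8 81 8E C4 A1 D7 A0 F1 BC B7 B3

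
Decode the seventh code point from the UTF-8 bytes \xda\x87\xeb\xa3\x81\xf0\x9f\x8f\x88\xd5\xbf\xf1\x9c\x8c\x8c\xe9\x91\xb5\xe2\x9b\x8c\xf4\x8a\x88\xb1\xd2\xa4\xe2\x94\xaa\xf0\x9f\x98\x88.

U+26CC

Offset 0: leading byte 0xDA = 11011010 → 2-byte char #1 = DA 87.
Offset 2: leading byte 0xEB = 11101011 → 3-byte char #2 = EB A3 81.
Offset 5: leading byte 0xF0 = 11110000 → 4-byte char #3 = F0 9F 8F 88.
Offset 9: leading byte 0xD5 = 11010101 → 2-byte char #4 = D5 BF.
Offset 11: leading byte 0xF1 = 11110001 → 4-byte char #5 = F1 9C 8C 8C.
Offset 15: leading byte 0xE9 = 11101001 → 3-byte char #6 = E9 91 B5.
Offset 18: leading byte 0xE2 = 11100010 → 3-byte char #7 = E2 9B 8C.
Leading byte 0xE2 = 11100010 matches 1110xxxx → 3-byte sequence.
Byte 1: 0xE2 = 11100010, payload 0010 (4 bits).
Byte 2: 0x9B = 10011011 (10xxxxxx ✓), payload 011011.
Byte 3: 0x8C = 10001100 (10xxxxxx ✓), payload 001100.
Concatenate: 0010011011001100 = 0x26CC (16 bits → U+26CC).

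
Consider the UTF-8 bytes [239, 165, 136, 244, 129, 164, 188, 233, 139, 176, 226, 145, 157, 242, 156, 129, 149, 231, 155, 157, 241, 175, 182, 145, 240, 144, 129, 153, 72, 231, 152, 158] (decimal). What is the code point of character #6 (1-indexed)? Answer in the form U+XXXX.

Offset 0: leading byte 0xEF = 11101111 → 3-byte char #1 = EF A5 88.
Offset 3: leading byte 0xF4 = 11110100 → 4-byte char #2 = F4 81 A4 BC.
Offset 7: leading byte 0xE9 = 11101001 → 3-byte char #3 = E9 8B B0.
Offset 10: leading byte 0xE2 = 11100010 → 3-byte char #4 = E2 91 9D.
Offset 13: leading byte 0xF2 = 11110010 → 4-byte char #5 = F2 9C 81 95.
Offset 17: leading byte 0xE7 = 11100111 → 3-byte char #6 = E7 9B 9D.
Leading byte 0xE7 = 11100111 matches 1110xxxx → 3-byte sequence.
Byte 1: 0xE7 = 11100111, payload 0111 (4 bits).
Byte 2: 0x9B = 10011011 (10xxxxxx ✓), payload 011011.
Byte 3: 0x9D = 10011101 (10xxxxxx ✓), payload 011101.
Concatenate: 0111011011011101 = 0x76DD (16 bits → U+76DD).

U+76DD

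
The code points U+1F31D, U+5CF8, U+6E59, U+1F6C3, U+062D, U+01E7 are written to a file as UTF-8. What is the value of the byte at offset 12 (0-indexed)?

U+1F31D → 4-byte form F0 9F 8C 9D at offsets 0–3.
U+5CF8 → 3-byte form E5 B3 B8 at offsets 4–6.
U+6E59 → 3-byte form E6 B9 99 at offsets 7–9.
U+1F6C3 → 4-byte form F0 9F 9B 83 at offsets 10–13.
Offset 12 falls in char 4's range; it's byte 3 of F0 9F 9B 83 = 0x9B.

0x9B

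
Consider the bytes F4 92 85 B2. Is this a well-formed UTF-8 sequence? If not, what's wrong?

Leading byte 0xF4 = 11110100 → 4-byte form.
Payload = 0x112172, which exceeds U+10FFFF, the maximum Unicode code point. (Leading bytes F5–FF, or F4 followed by ≥ 0x90, are invalid.)

invalid (encodes a value above U+10FFFF)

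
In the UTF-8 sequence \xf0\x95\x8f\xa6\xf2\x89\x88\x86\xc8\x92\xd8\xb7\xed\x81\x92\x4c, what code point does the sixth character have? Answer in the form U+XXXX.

Offset 0: leading byte 0xF0 = 11110000 → 4-byte char #1 = F0 95 8F A6.
Offset 4: leading byte 0xF2 = 11110010 → 4-byte char #2 = F2 89 88 86.
Offset 8: leading byte 0xC8 = 11001000 → 2-byte char #3 = C8 92.
Offset 10: leading byte 0xD8 = 11011000 → 2-byte char #4 = D8 B7.
Offset 12: leading byte 0xED = 11101101 → 3-byte char #5 = ED 81 92.
Offset 15: leading byte 0x4C = 01001100 → 1-byte char #6 = 4C.
Leading byte 0x4C = 01001100 matches 0xxxxxxx → 1-byte sequence.
Byte 1: 0x4C = 01001100, payload 1001100 (7 bits).
Concatenate: 1001100 = 0x4C (7 bits → U+004C).

U+004C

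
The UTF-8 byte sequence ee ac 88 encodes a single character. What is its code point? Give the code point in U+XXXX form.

Leading byte 0xEE = 11101110 matches 1110xxxx → 3-byte sequence.
Byte 1: 0xEE = 11101110, payload 1110 (4 bits).
Byte 2: 0xAC = 10101100 (10xxxxxx ✓), payload 101100.
Byte 3: 0x88 = 10001000 (10xxxxxx ✓), payload 001000.
Concatenate: 1110101100001000 = 0xEB08 (16 bits → U+EB08).

U+EB08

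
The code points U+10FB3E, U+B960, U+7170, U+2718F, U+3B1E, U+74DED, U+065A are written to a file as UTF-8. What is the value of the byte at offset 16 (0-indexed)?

U+10FB3E → 4-byte form F4 8F AC BE at offsets 0–3.
U+B960 → 3-byte form EB A5 A0 at offsets 4–6.
U+7170 → 3-byte form E7 85 B0 at offsets 7–9.
U+2718F → 4-byte form F0 A7 86 8F at offsets 10–13.
U+3B1E → 3-byte form E3 AC 9E at offsets 14–16.
Offset 16 falls in char 5's range; it's byte 3 of E3 AC 9E = 0x9E.

0x9E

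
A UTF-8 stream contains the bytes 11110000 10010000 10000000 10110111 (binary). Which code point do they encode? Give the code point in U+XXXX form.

U+10037

Leading byte 0xF0 = 11110000 matches 11110xxx → 4-byte sequence.
Byte 1: 0xF0 = 11110000, payload 000 (3 bits).
Byte 2: 0x90 = 10010000 (10xxxxxx ✓), payload 010000.
Byte 3: 0x80 = 10000000 (10xxxxxx ✓), payload 000000.
Byte 4: 0xB7 = 10110111 (10xxxxxx ✓), payload 110111.
Concatenate: 000010000000000110111 = 0x10037 (21 bits → U+10037).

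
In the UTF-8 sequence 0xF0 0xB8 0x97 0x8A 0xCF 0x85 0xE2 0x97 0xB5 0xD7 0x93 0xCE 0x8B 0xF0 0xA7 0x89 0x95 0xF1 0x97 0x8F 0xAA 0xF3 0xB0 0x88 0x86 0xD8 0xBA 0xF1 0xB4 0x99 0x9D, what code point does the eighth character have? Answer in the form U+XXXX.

Offset 0: leading byte 0xF0 = 11110000 → 4-byte char #1 = F0 B8 97 8A.
Offset 4: leading byte 0xCF = 11001111 → 2-byte char #2 = CF 85.
Offset 6: leading byte 0xE2 = 11100010 → 3-byte char #3 = E2 97 B5.
Offset 9: leading byte 0xD7 = 11010111 → 2-byte char #4 = D7 93.
Offset 11: leading byte 0xCE = 11001110 → 2-byte char #5 = CE 8B.
Offset 13: leading byte 0xF0 = 11110000 → 4-byte char #6 = F0 A7 89 95.
Offset 17: leading byte 0xF1 = 11110001 → 4-byte char #7 = F1 97 8F AA.
Offset 21: leading byte 0xF3 = 11110011 → 4-byte char #8 = F3 B0 88 86.
Leading byte 0xF3 = 11110011 matches 11110xxx → 4-byte sequence.
Byte 1: 0xF3 = 11110011, payload 011 (3 bits).
Byte 2: 0xB0 = 10110000 (10xxxxxx ✓), payload 110000.
Byte 3: 0x88 = 10001000 (10xxxxxx ✓), payload 001000.
Byte 4: 0x86 = 10000110 (10xxxxxx ✓), payload 000110.
Concatenate: 011110000001000000110 = 0xF0206 (21 bits → U+F0206).

U+F0206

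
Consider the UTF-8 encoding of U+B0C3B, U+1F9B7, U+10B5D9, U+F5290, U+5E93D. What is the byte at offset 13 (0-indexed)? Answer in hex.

U+B0C3B → 4-byte form F2 B0 B0 BB at offsets 0–3.
U+1F9B7 → 4-byte form F0 9F A6 B7 at offsets 4–7.
U+10B5D9 → 4-byte form F4 8B 97 99 at offsets 8–11.
U+F5290 → 4-byte form F3 B5 8A 90 at offsets 12–15.
Offset 13 falls in char 4's range; it's byte 2 of F3 B5 8A 90 = 0xB5.

0xB5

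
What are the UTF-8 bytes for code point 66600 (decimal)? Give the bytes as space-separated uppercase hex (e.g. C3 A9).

F0 90 90 A8

U+10428 = 0x10428 = 66600 decimal. In range U+10000–U+10FFFF → 4-byte form: 11110xxx 10xxxxxx 10xxxxxx 10xxxxxx.
Binary (21 bits): 000010000010000101000.
Split 3+6+6+6: 000 | 010000 | 010000 | 101000.
Byte 1: 11110000 = 0xF0.
Byte 2: 10010000 = 0x90.
Byte 3: 10010000 = 0x90.
Byte 4: 10101000 = 0xA8.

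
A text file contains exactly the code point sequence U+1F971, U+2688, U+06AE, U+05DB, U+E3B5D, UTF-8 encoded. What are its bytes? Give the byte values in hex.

F0 9F A5 B1 E2 9A 88 DA AE D7 9B F3 A3 AD 9D

U+1F971: 4-byte form → F0 9F A5 B1.
U+2688: 3-byte form → E2 9A 88.
U+06AE: 2-byte form → DA AE.
U+05DB: 2-byte form → D7 9B.
U+E3B5D: 4-byte form → F3 A3 AD 9D.
Concatenated (15 bytes): F0 9F A5 B1 E2 9A 88 DA AE D7 9B F3 A3 AD 9D.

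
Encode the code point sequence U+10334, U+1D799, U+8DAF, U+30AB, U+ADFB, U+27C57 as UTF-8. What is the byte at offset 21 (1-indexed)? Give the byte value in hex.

1-indexed offset 21 is 0-indexed offset 20.
U+10334 → 4-byte form F0 90 8C B4 at offsets 0–3.
U+1D799 → 4-byte form F0 9D 9E 99 at offsets 4–7.
U+8DAF → 3-byte form E8 B6 AF at offsets 8–10.
U+30AB → 3-byte form E3 82 AB at offsets 11–13.
U+ADFB → 3-byte form EA B7 BB at offsets 14–16.
U+27C57 → 4-byte form F0 A7 B1 97 at offsets 17–20.
Offset 20 falls in char 6's range; it's byte 4 of F0 A7 B1 97 = 0x97.

0x97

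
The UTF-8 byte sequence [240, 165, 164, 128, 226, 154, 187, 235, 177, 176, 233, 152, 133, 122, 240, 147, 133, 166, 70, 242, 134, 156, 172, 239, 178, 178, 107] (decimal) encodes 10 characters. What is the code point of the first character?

U+25900

Offset 0: leading byte 0xF0 = 11110000 → 4-byte char #1 = F0 A5 A4 80.
Leading byte 0xF0 = 11110000 matches 11110xxx → 4-byte sequence.
Byte 1: 0xF0 = 11110000, payload 000 (3 bits).
Byte 2: 0xA5 = 10100101 (10xxxxxx ✓), payload 100101.
Byte 3: 0xA4 = 10100100 (10xxxxxx ✓), payload 100100.
Byte 4: 0x80 = 10000000 (10xxxxxx ✓), payload 000000.
Concatenate: 000100101100100000000 = 0x25900 (21 bits → U+25900).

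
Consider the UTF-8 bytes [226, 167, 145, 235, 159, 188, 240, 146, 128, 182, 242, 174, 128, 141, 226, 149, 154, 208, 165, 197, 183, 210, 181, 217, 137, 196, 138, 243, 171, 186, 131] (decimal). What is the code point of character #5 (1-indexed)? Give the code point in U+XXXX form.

U+255A

Offset 0: leading byte 0xE2 = 11100010 → 3-byte char #1 = E2 A7 91.
Offset 3: leading byte 0xEB = 11101011 → 3-byte char #2 = EB 9F BC.
Offset 6: leading byte 0xF0 = 11110000 → 4-byte char #3 = F0 92 80 B6.
Offset 10: leading byte 0xF2 = 11110010 → 4-byte char #4 = F2 AE 80 8D.
Offset 14: leading byte 0xE2 = 11100010 → 3-byte char #5 = E2 95 9A.
Leading byte 0xE2 = 11100010 matches 1110xxxx → 3-byte sequence.
Byte 1: 0xE2 = 11100010, payload 0010 (4 bits).
Byte 2: 0x95 = 10010101 (10xxxxxx ✓), payload 010101.
Byte 3: 0x9A = 10011010 (10xxxxxx ✓), payload 011010.
Concatenate: 0010010101011010 = 0x255A (16 bits → U+255A).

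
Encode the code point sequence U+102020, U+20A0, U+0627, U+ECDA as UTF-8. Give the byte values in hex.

U+102020: 4-byte form → F4 82 80 A0.
U+20A0: 3-byte form → E2 82 A0.
U+0627: 2-byte form → D8 A7.
U+ECDA: 3-byte form → EE B3 9A.
Concatenated (12 bytes): F4 82 80 A0 E2 82 A0 D8 A7 EE B3 9A.

F4 82 80 A0 E2 82 A0 D8 A7 EE B3 9A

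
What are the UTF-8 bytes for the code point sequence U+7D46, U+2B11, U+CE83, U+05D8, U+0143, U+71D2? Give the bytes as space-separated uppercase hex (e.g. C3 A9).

U+7D46: 3-byte form → E7 B5 86.
U+2B11: 3-byte form → E2 AC 91.
U+CE83: 3-byte form → EC BA 83.
U+05D8: 2-byte form → D7 98.
U+0143: 2-byte form → C5 83.
U+71D2: 3-byte form → E7 87 92.
Concatenated (16 bytes): E7 B5 86 E2 AC 91 EC BA 83 D7 98 C5 83 E7 87 92.

E7 B5 86 E2 AC 91 EC BA 83 D7 98 C5 83 E7 87 92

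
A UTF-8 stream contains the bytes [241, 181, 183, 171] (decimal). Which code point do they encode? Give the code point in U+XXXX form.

Leading byte 0xF1 = 11110001 matches 11110xxx → 4-byte sequence.
Byte 1: 0xF1 = 11110001, payload 001 (3 bits).
Byte 2: 0xB5 = 10110101 (10xxxxxx ✓), payload 110101.
Byte 3: 0xB7 = 10110111 (10xxxxxx ✓), payload 110111.
Byte 4: 0xAB = 10101011 (10xxxxxx ✓), payload 101011.
Concatenate: 001110101110111101011 = 0x75DEB (21 bits → U+75DEB).

U+75DEB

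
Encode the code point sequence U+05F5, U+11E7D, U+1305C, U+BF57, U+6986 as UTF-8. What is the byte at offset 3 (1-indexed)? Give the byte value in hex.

1-indexed offset 3 is 0-indexed offset 2.
U+05F5 → 2-byte form D7 B5 at offsets 0–1.
U+11E7D → 4-byte form F0 91 B9 BD at offsets 2–5.
Offset 2 falls in char 2's range; it's byte 1 of F0 91 B9 BD = 0xF0.

0xF0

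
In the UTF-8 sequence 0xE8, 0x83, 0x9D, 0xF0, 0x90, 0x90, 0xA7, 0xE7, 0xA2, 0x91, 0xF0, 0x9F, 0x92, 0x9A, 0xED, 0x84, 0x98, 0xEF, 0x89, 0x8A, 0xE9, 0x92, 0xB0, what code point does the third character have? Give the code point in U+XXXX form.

Offset 0: leading byte 0xE8 = 11101000 → 3-byte char #1 = E8 83 9D.
Offset 3: leading byte 0xF0 = 11110000 → 4-byte char #2 = F0 90 90 A7.
Offset 7: leading byte 0xE7 = 11100111 → 3-byte char #3 = E7 A2 91.
Leading byte 0xE7 = 11100111 matches 1110xxxx → 3-byte sequence.
Byte 1: 0xE7 = 11100111, payload 0111 (4 bits).
Byte 2: 0xA2 = 10100010 (10xxxxxx ✓), payload 100010.
Byte 3: 0x91 = 10010001 (10xxxxxx ✓), payload 010001.
Concatenate: 0111100010010001 = 0x7891 (16 bits → U+7891).

U+7891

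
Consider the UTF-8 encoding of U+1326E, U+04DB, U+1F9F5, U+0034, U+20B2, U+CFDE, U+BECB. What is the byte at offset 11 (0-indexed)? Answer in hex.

0xE2

U+1326E → 4-byte form F0 93 89 AE at offsets 0–3.
U+04DB → 2-byte form D3 9B at offsets 4–5.
U+1F9F5 → 4-byte form F0 9F A7 B5 at offsets 6–9.
U+0034 → 1-byte form 34 at offsets 10–10.
U+20B2 → 3-byte form E2 82 B2 at offsets 11–13.
Offset 11 falls in char 5's range; it's byte 1 of E2 82 B2 = 0xE2.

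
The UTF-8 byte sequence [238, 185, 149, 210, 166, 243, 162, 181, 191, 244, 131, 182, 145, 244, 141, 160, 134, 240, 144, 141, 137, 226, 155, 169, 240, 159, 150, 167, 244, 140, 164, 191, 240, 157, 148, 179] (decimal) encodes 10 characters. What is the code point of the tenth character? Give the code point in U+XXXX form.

U+1D533

Offset 0: leading byte 0xEE = 11101110 → 3-byte char #1 = EE B9 95.
Offset 3: leading byte 0xD2 = 11010010 → 2-byte char #2 = D2 A6.
Offset 5: leading byte 0xF3 = 11110011 → 4-byte char #3 = F3 A2 B5 BF.
Offset 9: leading byte 0xF4 = 11110100 → 4-byte char #4 = F4 83 B6 91.
Offset 13: leading byte 0xF4 = 11110100 → 4-byte char #5 = F4 8D A0 86.
Offset 17: leading byte 0xF0 = 11110000 → 4-byte char #6 = F0 90 8D 89.
Offset 21: leading byte 0xE2 = 11100010 → 3-byte char #7 = E2 9B A9.
Offset 24: leading byte 0xF0 = 11110000 → 4-byte char #8 = F0 9F 96 A7.
Offset 28: leading byte 0xF4 = 11110100 → 4-byte char #9 = F4 8C A4 BF.
Offset 32: leading byte 0xF0 = 11110000 → 4-byte char #10 = F0 9D 94 B3.
Leading byte 0xF0 = 11110000 matches 11110xxx → 4-byte sequence.
Byte 1: 0xF0 = 11110000, payload 000 (3 bits).
Byte 2: 0x9D = 10011101 (10xxxxxx ✓), payload 011101.
Byte 3: 0x94 = 10010100 (10xxxxxx ✓), payload 010100.
Byte 4: 0xB3 = 10110011 (10xxxxxx ✓), payload 110011.
Concatenate: 000011101010100110011 = 0x1D533 (21 bits → U+1D533).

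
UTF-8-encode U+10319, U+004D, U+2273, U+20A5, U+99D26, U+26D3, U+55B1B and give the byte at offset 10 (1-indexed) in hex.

1-indexed offset 10 is 0-indexed offset 9.
U+10319 → 4-byte form F0 90 8C 99 at offsets 0–3.
U+004D → 1-byte form 4D at offsets 4–4.
U+2273 → 3-byte form E2 89 B3 at offsets 5–7.
U+20A5 → 3-byte form E2 82 A5 at offsets 8–10.
Offset 9 falls in char 4's range; it's byte 2 of E2 82 A5 = 0x82.

0x82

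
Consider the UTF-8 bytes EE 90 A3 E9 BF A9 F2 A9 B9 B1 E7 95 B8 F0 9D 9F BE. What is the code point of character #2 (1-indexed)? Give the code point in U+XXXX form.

Offset 0: leading byte 0xEE = 11101110 → 3-byte char #1 = EE 90 A3.
Offset 3: leading byte 0xE9 = 11101001 → 3-byte char #2 = E9 BF A9.
Leading byte 0xE9 = 11101001 matches 1110xxxx → 3-byte sequence.
Byte 1: 0xE9 = 11101001, payload 1001 (4 bits).
Byte 2: 0xBF = 10111111 (10xxxxxx ✓), payload 111111.
Byte 3: 0xA9 = 10101001 (10xxxxxx ✓), payload 101001.
Concatenate: 1001111111101001 = 0x9FE9 (16 bits → U+9FE9).

U+9FE9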